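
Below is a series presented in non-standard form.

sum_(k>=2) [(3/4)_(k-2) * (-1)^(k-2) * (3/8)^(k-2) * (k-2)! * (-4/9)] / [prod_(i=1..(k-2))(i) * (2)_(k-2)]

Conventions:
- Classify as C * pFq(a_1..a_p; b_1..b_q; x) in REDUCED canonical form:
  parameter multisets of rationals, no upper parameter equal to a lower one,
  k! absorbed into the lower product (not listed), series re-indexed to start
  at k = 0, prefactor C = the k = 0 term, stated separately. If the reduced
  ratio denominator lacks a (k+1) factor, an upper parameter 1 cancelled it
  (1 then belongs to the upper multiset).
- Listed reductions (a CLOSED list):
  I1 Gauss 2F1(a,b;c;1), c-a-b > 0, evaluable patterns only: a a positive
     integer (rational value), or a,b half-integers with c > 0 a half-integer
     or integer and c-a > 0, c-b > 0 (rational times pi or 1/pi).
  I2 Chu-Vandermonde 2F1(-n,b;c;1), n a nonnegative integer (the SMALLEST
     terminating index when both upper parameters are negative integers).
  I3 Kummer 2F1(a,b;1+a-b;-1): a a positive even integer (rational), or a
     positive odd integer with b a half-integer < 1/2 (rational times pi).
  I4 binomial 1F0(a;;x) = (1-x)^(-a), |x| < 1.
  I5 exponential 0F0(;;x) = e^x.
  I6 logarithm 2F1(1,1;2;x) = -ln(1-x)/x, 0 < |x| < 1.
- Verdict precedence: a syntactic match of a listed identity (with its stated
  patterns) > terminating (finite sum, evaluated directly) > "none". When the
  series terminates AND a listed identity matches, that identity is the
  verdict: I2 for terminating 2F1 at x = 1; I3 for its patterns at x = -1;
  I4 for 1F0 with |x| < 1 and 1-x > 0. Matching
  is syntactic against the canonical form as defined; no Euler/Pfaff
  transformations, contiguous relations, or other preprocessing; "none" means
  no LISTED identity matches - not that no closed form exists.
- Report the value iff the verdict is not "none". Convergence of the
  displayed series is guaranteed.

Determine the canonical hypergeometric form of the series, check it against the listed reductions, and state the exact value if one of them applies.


The series (x = -3/8) is 2F1: upper {3/4, 1}, lower {2}, prefactor -4/9. Verdict: none. A 2F1 with upper {3/4, 1} fits none of I1-I6 at x = -3/8; the sum runs forever.

Key step: from the first term -4/9: the (-1)^k factor (C = -4/9, x = -3/8) folds into the argument's sign.
Step ratio: r(k) = (-3/8) * (k+3/4) (k+1) / [(k+2) (k+1)] - poly over poly, x = (-3/8) from leading terms; C = -4/9 at k = 0.


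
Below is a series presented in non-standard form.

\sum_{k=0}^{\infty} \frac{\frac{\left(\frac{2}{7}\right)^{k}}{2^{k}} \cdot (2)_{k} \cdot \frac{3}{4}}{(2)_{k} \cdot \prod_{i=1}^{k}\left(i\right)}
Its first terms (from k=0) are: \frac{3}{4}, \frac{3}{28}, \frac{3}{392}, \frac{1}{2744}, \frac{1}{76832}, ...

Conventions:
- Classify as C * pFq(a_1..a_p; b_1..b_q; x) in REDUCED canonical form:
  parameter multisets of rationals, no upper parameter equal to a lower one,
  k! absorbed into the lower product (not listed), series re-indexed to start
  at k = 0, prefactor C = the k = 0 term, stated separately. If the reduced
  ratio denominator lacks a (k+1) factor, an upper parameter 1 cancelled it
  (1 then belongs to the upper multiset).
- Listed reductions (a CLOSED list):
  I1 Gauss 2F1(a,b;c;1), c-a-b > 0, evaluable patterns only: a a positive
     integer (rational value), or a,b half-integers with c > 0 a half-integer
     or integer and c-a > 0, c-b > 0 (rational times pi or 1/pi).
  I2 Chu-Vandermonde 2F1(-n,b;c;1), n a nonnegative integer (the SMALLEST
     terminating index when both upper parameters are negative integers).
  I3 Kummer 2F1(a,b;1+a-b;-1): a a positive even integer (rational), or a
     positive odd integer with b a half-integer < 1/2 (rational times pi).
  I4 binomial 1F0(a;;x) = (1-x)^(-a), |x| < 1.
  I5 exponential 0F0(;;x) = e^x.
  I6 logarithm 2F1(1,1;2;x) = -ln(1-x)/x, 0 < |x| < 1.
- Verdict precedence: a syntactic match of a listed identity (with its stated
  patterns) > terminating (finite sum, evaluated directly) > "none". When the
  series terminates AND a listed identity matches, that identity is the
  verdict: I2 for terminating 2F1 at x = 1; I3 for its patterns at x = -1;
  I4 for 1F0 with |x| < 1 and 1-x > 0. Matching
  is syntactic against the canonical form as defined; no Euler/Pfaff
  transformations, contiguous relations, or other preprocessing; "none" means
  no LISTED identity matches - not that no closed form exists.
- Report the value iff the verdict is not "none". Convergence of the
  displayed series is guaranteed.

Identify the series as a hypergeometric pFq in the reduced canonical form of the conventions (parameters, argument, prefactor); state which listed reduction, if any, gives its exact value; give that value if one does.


Canonical form: C = \frac{3}{4} times 0F0 with upper {-}, lower {-}, x = \frac{1}{7}. Verdict: the I5 exponential reduction fires (the 0F0 exponential series at x = \frac{1}{7}). Hence: \frac{3}{4} \cdot e^{\frac{1}{7}}.

Structural cue: t_0 being \frac{3}{4}, the product of the first k integers (C = 3/4, x = 1/7) is k!.
Adjacent-term ratio: r(k) = \frac{1}{7} * 1 / [(k+1)] - poly over poly, x = \frac{1}{7} from leading terms; C = \frac{3}{4} at k = 0.


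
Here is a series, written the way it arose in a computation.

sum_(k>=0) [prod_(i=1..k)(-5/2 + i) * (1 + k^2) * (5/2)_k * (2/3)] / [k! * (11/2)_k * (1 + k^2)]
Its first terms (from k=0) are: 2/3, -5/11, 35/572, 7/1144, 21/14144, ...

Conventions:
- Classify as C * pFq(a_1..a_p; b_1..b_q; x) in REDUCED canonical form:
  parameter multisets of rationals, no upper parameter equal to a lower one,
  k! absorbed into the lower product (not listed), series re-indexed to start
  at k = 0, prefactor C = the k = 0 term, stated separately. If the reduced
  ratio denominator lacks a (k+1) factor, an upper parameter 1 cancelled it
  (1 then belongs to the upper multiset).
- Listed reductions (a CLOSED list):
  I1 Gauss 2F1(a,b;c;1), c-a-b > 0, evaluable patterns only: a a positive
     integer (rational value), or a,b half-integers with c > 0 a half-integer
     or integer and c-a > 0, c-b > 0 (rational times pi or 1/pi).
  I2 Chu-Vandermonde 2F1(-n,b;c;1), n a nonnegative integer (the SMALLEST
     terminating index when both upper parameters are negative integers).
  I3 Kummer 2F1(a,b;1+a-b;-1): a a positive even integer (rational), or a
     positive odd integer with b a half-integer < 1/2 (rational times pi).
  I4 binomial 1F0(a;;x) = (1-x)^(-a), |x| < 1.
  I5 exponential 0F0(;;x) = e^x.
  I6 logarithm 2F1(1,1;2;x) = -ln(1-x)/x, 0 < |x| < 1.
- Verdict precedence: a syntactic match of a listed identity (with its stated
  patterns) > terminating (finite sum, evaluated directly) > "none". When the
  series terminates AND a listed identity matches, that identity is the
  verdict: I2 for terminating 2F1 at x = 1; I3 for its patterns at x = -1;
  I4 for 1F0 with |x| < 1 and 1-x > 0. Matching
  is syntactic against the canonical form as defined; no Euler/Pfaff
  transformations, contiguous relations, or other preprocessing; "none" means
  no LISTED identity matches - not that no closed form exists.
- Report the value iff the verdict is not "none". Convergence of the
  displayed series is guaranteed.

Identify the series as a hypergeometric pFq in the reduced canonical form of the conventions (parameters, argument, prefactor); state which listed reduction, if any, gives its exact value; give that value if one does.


x = 1 here; the reduced form reads 2F1, upper {-3/2, 5/2}, lower {11/2}, C = 2/3. Verdict: this is Gauss (I1, half-integer pattern) (x = 1; upper {-3/2, 5/2} half-integers, c = 11/2 in the evaluable pattern). Sum: (735/8192) * pi.

The tell: t_0 = 2/3 here, and the running product (C = 2/3, x = 1) telescopes to a rising factorial.
Step ratio: r(k) = 1 * (k-3/2) (k+5/2) / [(k+11/2) (k+1)] - rational in k. x = 1; t_0 = 2/3; negate the roots.


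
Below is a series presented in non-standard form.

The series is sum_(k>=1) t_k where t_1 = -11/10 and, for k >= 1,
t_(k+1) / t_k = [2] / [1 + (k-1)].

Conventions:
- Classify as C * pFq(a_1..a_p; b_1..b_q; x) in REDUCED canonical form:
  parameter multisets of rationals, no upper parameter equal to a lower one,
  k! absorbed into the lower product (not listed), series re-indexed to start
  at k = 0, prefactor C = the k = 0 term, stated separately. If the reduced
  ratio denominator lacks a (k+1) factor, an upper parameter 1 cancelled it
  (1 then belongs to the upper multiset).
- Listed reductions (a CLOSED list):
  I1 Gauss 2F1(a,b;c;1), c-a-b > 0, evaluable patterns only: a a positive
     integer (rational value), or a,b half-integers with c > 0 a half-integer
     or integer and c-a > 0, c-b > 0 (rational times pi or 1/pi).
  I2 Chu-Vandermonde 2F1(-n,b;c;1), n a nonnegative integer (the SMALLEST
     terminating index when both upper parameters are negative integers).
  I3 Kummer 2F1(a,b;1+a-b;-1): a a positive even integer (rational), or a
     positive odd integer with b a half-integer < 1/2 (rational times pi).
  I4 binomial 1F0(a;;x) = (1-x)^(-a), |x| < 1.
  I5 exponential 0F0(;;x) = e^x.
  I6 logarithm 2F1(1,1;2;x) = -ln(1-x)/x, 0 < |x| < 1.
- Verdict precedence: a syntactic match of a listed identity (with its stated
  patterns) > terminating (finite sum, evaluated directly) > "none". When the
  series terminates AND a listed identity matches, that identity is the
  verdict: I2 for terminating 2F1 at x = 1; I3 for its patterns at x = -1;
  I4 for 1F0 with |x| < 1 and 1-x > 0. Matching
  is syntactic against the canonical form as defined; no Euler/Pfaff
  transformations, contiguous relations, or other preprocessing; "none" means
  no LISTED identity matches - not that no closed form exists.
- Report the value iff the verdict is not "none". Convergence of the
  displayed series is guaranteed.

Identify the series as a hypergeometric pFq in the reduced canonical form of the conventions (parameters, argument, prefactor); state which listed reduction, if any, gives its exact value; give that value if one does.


Key observation: x = 2 and factor the ratio over Q (C = -11/10, x = 2): negated roots = parameters.
Consecutive-term ratio: r(k) = 2 * 1 / [(k+1)] - rational in k, leading ratio 2; with t_0 = -11/10, classification follows.

With C = -11/10: the canonical form is 0F0(-; -; 2). Verdict at x = 2: the exponential series (I5) matches (the 0F0 exponential series at x = 2). Its exact value is (-11/10) * e^(2).


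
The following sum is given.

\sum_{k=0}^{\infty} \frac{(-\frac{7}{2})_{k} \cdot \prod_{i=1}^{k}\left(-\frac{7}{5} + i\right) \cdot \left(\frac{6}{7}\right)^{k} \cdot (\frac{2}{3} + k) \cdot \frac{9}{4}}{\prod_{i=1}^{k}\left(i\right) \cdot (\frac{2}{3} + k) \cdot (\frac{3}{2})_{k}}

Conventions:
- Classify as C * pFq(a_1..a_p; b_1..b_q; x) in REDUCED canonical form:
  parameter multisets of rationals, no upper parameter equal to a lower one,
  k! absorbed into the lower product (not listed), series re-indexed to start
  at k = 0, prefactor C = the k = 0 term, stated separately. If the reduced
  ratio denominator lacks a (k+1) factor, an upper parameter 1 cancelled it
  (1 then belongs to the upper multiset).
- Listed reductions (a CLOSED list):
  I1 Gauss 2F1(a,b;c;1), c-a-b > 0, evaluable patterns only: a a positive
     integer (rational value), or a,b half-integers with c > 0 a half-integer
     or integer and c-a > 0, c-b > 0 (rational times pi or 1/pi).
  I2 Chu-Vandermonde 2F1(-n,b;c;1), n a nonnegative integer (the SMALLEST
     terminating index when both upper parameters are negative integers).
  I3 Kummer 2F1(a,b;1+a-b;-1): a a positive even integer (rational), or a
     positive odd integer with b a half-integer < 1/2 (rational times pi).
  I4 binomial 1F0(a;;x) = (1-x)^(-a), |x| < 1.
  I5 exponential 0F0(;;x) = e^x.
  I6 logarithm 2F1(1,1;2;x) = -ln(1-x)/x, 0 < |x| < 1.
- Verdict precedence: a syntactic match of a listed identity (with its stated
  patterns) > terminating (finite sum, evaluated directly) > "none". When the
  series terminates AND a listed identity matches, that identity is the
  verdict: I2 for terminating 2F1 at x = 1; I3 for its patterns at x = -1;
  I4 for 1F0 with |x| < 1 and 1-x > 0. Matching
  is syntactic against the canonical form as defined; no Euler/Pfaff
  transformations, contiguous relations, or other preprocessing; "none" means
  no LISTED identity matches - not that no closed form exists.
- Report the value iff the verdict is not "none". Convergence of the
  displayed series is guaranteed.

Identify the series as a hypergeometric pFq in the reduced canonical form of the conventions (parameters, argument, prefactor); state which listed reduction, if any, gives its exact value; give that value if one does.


Canonical form: C = \frac{9}{4} times 2F1 with upper {-\frac{7}{2}, -\frac{2}{5}}, lower {\frac{3}{2}}, x = \frac{6}{7}. Verdict: none. A 2F1 with upper {-\frac{7}{2}, -\frac{2}{5}} fits none of I1-I6 at x = \frac{6}{7}; the sum runs forever.

The tell: x = \frac{6}{7} and the running product (C = 9/4, x = 6/7) telescopes to a rising factorial.
Consecutive-term ratio: r(k) = \frac{6}{7} * (k-\frac{7}{2}) (k-\frac{2}{5}) / [(k+\frac{3}{2}) (k+1)] ; factor over Q: parameters, x = \frac{6}{7}, and C = \frac{9}{4}.


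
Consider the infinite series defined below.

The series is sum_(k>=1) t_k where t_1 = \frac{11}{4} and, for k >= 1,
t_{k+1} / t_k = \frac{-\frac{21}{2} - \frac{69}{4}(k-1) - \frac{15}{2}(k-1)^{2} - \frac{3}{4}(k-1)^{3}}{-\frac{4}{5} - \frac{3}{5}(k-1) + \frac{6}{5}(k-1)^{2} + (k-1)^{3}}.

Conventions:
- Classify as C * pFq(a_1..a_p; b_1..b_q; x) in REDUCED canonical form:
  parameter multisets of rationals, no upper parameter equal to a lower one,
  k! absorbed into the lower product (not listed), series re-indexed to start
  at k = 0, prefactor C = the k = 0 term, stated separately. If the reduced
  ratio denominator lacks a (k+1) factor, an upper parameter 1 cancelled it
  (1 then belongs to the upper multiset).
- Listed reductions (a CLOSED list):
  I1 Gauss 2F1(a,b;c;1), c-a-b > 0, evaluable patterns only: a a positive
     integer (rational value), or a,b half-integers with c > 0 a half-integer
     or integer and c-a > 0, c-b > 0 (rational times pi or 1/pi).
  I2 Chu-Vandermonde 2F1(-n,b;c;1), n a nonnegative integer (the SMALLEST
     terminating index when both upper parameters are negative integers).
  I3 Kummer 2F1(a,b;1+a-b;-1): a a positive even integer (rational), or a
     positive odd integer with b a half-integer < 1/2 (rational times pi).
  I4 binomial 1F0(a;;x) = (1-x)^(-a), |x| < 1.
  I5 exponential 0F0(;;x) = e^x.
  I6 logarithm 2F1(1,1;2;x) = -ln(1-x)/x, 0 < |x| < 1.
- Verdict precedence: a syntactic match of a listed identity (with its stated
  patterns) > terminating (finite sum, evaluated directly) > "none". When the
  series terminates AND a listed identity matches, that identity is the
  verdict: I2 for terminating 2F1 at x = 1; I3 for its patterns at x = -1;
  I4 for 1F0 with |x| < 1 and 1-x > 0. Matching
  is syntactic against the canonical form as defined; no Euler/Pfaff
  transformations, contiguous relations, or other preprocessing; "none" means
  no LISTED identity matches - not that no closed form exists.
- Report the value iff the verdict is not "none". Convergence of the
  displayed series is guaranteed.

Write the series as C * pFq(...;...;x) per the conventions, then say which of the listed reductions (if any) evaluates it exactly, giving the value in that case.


This is \frac{11}{4} * 2F1(2, 7; -\frac{4}{5}; -\frac{3}{4}) in reduced canonical form. Verdict: none - this 2F1 at x = -\frac{3}{4} matches no listed pattern, and upper {2, 7} holds no stopper.

Key observation: with t_0 = \frac{11}{4}, the parameter 1 appears in both the upper and lower lists and cancels.
Step ratio: r(k) = -\frac{3}{4} * (k+2) (k+7) / [(k-\frac{4}{5}) (k+1)] - rational in k, leading ratio -\frac{3}{4}; with t_0 = \frac{11}{4}, classification follows.


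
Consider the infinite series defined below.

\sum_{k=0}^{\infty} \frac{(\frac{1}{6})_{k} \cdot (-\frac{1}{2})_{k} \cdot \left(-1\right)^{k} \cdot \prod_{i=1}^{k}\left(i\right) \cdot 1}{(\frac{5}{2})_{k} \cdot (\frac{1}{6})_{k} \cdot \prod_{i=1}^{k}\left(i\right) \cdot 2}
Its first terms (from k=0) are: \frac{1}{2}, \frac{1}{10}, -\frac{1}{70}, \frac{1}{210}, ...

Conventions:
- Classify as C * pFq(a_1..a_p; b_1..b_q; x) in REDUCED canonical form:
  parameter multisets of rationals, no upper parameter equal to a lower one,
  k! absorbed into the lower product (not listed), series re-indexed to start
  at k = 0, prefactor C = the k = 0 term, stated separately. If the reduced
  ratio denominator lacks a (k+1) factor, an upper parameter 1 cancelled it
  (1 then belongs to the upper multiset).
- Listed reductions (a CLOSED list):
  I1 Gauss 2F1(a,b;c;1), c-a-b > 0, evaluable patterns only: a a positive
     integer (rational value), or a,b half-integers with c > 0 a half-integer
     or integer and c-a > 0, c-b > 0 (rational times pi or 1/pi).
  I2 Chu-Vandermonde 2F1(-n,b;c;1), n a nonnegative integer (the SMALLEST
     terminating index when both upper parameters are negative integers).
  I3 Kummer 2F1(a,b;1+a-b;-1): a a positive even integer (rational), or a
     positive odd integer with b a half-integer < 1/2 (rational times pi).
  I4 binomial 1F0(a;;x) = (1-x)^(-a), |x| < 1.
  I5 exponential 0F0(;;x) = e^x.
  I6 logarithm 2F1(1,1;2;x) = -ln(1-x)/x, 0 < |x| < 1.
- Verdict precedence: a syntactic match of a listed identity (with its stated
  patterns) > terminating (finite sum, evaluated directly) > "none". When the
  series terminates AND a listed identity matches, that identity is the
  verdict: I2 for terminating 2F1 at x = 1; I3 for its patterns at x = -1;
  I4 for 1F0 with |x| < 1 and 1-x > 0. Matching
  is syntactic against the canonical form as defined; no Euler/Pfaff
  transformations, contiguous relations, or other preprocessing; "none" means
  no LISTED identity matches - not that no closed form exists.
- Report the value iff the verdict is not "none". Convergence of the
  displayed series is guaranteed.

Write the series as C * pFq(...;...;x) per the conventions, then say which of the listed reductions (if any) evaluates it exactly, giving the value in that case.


Canonical form: C = \frac{1}{2} times 2F1 with upper {-\frac{1}{2}, 1}, lower {\frac{5}{2}}, x = -1. Verdict (x = -1): Kummer's theorem (I3) applies (x = -1; c = \frac{5}{2} equals 1+a-b for upper {-\frac{1}{2}, 1}: listed pattern). Hence: \frac{3}{16} \cdot \pi.

Structural cue: from the first term \frac{1}{2}: the parameter 1/6 appears in both the upper and lower lists and cancels.
Term ratio: r(k) = -1 * (k-\frac{1}{2}) (k+1) / [(k+\frac{5}{2}) (k+1)] ; factor over Q: parameters, x = -1, and C = \frac{1}{2}.


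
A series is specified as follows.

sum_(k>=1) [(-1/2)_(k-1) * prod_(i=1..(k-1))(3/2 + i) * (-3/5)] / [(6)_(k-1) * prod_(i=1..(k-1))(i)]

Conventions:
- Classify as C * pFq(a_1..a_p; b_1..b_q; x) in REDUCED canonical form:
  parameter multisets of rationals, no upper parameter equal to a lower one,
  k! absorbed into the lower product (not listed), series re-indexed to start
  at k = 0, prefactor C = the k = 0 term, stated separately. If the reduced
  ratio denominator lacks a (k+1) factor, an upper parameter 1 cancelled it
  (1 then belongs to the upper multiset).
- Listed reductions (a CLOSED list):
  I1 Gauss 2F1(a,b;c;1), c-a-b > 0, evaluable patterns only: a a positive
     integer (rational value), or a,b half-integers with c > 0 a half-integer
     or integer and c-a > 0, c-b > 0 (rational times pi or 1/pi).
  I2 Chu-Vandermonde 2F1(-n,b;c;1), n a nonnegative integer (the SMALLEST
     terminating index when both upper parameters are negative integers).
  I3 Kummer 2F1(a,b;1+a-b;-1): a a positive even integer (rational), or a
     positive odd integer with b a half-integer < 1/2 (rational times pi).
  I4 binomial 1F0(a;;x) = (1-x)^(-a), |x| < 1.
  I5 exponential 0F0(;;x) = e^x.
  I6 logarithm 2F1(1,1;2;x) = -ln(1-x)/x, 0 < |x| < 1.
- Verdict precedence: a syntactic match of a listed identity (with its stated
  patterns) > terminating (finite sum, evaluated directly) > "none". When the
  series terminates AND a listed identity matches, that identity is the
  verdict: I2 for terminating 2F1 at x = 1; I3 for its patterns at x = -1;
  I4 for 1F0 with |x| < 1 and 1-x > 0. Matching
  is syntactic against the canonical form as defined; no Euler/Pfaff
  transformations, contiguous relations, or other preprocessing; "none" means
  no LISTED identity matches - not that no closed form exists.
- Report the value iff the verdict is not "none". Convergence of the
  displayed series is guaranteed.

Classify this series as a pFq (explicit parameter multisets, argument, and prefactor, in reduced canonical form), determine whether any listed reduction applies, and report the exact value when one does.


First insight: x = 1 and the running product (C = -3/5, x = 1) telescopes to a rising factorial.
Term ratio: r(k) = 1 * (k-1/2) (k+5/2) / [(k+6) (k+1)] - rational; roots negated = parameters, x = 1, C = -3/5.

Prefactor -3/5, argument 1: 2F1 with upper {-1/2, 5/2} over lower {6}. Verdict at x = 1: Gauss's theorem I1 (half-integer case) matches (x = 1; upper {-1/2, 5/2} half-integers, c = 6 in the evaluable pattern). Sum: (-8192/5775) / pi.


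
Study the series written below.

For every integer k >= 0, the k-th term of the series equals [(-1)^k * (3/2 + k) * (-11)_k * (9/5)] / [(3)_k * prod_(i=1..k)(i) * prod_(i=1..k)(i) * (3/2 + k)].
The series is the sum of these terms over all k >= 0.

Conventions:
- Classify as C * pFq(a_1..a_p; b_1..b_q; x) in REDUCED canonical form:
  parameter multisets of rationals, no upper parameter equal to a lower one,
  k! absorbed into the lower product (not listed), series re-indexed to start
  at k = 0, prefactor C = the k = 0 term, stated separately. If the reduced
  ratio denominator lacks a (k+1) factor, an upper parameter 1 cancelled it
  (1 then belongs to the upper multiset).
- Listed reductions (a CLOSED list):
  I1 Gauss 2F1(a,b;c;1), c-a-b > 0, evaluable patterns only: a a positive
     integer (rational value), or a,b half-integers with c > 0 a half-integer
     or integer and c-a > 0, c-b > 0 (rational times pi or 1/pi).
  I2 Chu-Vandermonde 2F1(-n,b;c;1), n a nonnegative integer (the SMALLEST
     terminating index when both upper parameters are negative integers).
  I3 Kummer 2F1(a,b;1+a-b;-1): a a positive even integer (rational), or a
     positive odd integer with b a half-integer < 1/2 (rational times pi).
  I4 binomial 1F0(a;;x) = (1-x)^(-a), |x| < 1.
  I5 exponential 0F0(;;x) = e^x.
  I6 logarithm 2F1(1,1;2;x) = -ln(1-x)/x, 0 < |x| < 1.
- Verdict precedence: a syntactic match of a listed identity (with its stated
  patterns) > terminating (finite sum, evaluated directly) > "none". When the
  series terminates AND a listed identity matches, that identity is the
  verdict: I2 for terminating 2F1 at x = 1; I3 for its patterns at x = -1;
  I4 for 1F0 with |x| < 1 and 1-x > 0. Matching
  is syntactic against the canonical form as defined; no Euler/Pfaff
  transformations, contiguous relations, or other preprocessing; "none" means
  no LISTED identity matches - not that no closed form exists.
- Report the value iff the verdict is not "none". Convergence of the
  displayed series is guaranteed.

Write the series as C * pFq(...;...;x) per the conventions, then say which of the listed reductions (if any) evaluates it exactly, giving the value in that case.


With C = 9/5: the canonical form is 1F2(-11; 1, 3; -1). Verdict: terminating - upper -11 stops the sum at k = 11; the 12 terms are added exactly. Hence: 463347120817753387/34522603315200000.

The tell: from the first term 9/5: the product of the first k integers (prefactor 9/5) is k!.
Adjacent-term ratio: r(k) = (-1) * (k-11) / [(k+1) (k+3) (k+1)] - rational in k. x = (-1); t_0 = 9/5; negate the roots.


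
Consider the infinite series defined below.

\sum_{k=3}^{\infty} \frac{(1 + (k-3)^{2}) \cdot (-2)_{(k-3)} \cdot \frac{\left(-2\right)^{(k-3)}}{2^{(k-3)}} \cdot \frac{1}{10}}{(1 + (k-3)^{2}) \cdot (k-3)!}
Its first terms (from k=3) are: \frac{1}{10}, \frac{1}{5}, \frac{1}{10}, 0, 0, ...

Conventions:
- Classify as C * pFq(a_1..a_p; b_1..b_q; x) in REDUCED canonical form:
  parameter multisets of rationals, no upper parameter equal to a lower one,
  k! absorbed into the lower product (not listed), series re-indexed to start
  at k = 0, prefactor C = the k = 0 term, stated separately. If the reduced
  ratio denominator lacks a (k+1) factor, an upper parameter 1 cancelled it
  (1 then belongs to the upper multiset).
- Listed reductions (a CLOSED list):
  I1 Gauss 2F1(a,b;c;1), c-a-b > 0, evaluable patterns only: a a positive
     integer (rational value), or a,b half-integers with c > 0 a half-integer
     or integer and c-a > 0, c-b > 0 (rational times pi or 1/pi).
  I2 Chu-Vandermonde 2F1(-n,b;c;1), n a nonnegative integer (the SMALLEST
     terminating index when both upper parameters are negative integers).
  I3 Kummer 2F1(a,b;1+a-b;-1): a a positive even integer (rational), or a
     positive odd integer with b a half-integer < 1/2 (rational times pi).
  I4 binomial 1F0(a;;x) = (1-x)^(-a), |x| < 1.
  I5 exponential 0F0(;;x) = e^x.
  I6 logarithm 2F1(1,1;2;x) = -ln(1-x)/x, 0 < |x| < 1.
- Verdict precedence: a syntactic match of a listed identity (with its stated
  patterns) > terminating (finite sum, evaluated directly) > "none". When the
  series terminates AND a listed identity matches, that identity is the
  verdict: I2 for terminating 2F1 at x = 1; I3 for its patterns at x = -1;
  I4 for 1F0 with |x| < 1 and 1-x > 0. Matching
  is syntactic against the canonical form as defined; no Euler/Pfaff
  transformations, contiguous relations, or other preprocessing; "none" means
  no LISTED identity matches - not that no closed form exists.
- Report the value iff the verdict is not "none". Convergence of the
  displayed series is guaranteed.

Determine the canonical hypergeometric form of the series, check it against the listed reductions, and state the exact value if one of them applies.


The series (x = -1) is 1F0: upper {-2}, lower {-}, prefactor \frac{1}{10}. Verdict: terminating - upper parameter -2 makes this a finite sum (last index 2), evaluated exactly. Its exact value is \frac{2}{5}.

Key step: x = -1 and the factor k^2 + 1 cancels (top and bottom), leaving C = 1/10, x = -1.
Step ratio: r(k) = -1 * (k-2) / [(k+1)] - rational; roots negated = parameters, x = -1, C = \frac{1}{10}.


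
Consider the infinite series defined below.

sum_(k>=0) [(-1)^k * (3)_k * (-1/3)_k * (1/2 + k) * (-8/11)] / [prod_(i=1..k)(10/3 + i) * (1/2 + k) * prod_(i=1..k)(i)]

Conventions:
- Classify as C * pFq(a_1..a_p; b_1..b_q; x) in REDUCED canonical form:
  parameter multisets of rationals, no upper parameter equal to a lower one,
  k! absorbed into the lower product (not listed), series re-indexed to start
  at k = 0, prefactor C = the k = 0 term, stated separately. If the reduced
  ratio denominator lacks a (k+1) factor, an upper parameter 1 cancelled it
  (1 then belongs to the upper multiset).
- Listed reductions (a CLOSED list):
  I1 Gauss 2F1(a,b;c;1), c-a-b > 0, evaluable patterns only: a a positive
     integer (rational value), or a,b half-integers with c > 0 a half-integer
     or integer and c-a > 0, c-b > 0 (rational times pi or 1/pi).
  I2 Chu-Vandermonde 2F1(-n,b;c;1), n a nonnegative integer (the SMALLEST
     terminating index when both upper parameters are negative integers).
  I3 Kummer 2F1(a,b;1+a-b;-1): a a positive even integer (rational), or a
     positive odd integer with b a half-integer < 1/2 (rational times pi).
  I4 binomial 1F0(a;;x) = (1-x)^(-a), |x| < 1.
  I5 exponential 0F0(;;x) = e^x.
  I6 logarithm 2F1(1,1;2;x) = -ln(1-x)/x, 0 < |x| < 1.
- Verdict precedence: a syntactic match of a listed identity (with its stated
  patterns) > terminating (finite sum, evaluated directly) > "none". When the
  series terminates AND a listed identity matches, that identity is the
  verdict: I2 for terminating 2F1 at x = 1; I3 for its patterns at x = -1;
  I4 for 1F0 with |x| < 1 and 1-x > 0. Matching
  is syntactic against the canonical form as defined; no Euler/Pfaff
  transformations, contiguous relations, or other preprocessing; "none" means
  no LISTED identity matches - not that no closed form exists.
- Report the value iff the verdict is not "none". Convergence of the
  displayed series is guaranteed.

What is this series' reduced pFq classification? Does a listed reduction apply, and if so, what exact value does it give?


At argument -1: a 2F1 with upper {-1/3, 3}, lower {13/3}, scaled by C = -8/11. Verdict: no listed reduction: x = -1 and upper {-1/3, 3} fail every I1-I6 pattern.

First insight: t_0 being -8/11, the lower running product (prefactor -8/11) is a rising factorial.
Consecutive-term ratio: r(k) = (-1) * (k-1/3) (k+3) / [(k+13/3) (k+1)] - poly over poly, x = (-1) from leading terms; C = -8/11 at k = 0.


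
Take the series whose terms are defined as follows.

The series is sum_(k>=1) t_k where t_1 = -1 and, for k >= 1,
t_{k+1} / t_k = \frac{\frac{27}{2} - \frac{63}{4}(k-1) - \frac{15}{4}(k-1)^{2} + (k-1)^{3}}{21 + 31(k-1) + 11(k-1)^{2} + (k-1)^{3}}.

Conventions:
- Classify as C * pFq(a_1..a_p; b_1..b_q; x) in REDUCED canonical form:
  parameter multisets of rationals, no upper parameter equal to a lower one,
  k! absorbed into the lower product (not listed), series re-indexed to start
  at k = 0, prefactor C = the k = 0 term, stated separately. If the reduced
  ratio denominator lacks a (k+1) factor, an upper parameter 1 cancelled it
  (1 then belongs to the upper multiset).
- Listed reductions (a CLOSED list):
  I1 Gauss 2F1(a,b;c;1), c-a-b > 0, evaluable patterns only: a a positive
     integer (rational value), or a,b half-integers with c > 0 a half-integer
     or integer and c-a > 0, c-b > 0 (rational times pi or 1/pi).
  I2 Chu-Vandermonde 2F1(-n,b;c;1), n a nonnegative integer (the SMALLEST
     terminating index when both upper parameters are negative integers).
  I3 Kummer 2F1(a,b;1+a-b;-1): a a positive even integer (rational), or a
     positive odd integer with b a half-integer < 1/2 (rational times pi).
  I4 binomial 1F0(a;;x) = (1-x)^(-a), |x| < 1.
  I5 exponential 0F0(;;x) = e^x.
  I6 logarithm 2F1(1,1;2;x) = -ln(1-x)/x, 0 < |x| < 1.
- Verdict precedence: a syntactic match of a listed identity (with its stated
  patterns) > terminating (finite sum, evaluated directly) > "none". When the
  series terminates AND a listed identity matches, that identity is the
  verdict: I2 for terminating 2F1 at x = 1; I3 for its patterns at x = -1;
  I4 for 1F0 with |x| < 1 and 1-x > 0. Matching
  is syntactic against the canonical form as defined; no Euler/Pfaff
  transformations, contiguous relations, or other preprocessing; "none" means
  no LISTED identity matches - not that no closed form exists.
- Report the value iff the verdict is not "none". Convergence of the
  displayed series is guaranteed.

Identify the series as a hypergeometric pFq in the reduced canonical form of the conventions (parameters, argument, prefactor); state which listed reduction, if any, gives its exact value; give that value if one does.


x = 1 here; the reduced form reads 2F1, upper {-6, -\frac{3}{4}}, lower {7}, C = -1. Verdict at x = 1: Chu-Vandermonde (I2) matches (terminating 2F1 at x = 1 with n = 6, b = -3/4, c = 7). Its exact value is -\frac{13845871}{8650752}.

The tell: x = 1 and the parameter 3 appears in both the upper and lower lists and cancels.
Step ratio: r(k) = 1 * (k-6) (k-\frac{3}{4}) / [(k+7) (k+1)] - rational in k. x = 1; t_0 = -1; negate the roots.


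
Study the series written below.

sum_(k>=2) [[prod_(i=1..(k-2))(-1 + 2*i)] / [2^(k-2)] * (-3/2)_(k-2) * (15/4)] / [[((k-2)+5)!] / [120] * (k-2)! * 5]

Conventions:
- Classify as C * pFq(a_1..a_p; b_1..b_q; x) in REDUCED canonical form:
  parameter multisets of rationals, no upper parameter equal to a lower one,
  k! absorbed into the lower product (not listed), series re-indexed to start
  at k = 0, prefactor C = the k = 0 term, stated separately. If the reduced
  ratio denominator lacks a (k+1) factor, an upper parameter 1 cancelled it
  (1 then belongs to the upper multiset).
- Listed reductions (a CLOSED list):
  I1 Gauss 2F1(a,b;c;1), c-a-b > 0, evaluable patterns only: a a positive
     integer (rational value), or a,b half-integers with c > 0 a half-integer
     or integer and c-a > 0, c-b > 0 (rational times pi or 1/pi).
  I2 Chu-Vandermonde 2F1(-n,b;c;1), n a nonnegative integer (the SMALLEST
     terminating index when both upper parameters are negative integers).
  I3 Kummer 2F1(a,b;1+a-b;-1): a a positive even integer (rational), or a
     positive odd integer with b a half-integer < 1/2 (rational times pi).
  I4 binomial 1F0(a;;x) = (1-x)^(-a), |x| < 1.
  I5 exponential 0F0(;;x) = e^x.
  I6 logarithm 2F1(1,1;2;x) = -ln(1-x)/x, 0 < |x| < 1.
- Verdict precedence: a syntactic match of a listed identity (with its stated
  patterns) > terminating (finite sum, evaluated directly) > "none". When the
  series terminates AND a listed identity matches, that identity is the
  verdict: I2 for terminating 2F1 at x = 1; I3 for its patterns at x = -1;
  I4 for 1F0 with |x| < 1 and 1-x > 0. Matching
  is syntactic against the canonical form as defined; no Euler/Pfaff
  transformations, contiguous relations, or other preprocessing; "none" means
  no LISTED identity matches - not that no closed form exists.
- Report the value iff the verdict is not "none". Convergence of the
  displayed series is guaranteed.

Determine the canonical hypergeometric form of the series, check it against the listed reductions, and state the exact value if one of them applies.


Reduced: x = 1, 2F1, upper = {-3/2, 1/2}, lower = {6}, C = 3/4. Verdict: Gauss (I1, half-integer pattern) matches (x = 1; upper {-3/2, 1/2} half-integers, c = 6 in the evaluable pattern). Value: (131072/63063) / pi.

Key step: x = 1 and the odd product 1*3*...*(2k-1) (C = 3/4, x = 1) is 2^k (1/2)_k.
Term ratio: r(k) = 1 * (k-3/2) (k+1/2) / [(k+6) (k+1)] ; factor over Q: parameters, x = 1, and C = 3/4.


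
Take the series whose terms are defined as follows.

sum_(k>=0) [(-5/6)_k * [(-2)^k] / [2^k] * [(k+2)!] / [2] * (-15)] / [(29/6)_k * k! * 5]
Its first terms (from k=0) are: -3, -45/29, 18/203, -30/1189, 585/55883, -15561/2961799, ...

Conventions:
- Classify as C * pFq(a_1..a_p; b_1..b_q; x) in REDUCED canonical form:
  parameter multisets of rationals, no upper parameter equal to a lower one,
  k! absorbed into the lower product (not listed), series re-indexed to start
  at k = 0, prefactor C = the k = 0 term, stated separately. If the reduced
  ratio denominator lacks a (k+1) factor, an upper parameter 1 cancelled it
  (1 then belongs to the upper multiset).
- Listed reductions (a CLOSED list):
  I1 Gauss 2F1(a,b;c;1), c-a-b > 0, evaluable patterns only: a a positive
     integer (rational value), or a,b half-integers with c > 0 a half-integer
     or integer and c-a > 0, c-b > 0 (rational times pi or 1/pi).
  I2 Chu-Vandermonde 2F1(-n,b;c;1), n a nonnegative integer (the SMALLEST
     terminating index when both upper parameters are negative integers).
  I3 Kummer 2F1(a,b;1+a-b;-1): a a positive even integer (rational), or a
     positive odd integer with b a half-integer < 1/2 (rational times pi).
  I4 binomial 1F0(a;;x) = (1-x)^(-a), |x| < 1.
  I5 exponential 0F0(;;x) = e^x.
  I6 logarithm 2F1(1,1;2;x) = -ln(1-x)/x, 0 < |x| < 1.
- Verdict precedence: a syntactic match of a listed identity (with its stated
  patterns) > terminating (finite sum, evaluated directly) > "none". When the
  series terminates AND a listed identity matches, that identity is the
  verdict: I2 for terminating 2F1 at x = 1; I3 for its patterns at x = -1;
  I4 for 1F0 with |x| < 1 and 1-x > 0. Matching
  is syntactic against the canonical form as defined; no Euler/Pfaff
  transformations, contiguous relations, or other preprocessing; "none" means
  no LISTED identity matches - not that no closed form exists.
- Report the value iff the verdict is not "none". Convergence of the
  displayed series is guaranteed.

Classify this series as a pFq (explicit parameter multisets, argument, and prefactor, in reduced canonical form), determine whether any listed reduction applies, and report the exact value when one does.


Canonical form: C = -3 times 2F1 with upper {-5/6, 3}, lower {29/6}, x = -1. Verdict: none - this 2F1 at x = -1 matches no listed pattern, and upper {-5/6, 3} holds no stopper.

The tell: t_0 = -3 here, and the two k-th powers (C = -3) combine into one argument.
Ratio: r(k) = (-1) * (k-5/6) (k+3) / [(k+29/6) (k+1)] - rational; roots negated = parameters, x = (-1), C = -3.


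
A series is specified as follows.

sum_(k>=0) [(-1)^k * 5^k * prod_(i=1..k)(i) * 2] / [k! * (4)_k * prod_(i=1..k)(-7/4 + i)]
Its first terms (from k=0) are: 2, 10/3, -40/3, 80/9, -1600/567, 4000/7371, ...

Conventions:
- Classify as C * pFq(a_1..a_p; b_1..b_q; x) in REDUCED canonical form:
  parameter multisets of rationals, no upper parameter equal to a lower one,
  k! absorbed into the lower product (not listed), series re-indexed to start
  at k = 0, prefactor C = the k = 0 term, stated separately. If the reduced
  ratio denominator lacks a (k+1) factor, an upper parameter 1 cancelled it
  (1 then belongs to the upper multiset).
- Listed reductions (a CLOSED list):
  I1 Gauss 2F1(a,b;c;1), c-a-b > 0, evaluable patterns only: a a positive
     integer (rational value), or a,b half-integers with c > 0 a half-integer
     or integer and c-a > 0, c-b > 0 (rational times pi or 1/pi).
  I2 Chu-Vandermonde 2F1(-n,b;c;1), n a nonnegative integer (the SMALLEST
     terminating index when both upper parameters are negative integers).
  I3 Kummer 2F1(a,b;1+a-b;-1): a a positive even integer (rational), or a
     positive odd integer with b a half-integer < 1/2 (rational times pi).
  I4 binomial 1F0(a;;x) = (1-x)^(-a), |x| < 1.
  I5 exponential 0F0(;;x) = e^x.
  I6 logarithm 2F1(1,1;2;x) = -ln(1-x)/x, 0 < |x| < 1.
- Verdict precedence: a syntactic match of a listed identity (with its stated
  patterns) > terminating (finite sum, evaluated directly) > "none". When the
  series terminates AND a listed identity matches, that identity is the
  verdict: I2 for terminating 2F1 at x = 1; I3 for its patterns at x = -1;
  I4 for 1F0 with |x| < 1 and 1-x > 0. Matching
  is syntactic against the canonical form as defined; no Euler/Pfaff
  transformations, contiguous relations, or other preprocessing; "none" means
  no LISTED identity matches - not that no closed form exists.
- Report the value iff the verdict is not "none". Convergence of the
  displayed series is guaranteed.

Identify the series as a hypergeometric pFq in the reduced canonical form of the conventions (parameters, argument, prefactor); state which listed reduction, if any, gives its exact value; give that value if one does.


Structural cue: t_0 being 2, the lower running product (prefactor 2) is a rising factorial.
Term ratio: r(k) = (-5) * (k+1) / [(k-3/4) (k+4) (k+1)] - rational in k, leading ratio (-5); with t_0 = 2, classification follows.

Classification (C = 2): 1F2 with upper {1}, lower {-3/4, 4}, argument x = -5. Verdict: none (x = -5): each listed identity misses the multisets {1} ; {-3/4, 4}.


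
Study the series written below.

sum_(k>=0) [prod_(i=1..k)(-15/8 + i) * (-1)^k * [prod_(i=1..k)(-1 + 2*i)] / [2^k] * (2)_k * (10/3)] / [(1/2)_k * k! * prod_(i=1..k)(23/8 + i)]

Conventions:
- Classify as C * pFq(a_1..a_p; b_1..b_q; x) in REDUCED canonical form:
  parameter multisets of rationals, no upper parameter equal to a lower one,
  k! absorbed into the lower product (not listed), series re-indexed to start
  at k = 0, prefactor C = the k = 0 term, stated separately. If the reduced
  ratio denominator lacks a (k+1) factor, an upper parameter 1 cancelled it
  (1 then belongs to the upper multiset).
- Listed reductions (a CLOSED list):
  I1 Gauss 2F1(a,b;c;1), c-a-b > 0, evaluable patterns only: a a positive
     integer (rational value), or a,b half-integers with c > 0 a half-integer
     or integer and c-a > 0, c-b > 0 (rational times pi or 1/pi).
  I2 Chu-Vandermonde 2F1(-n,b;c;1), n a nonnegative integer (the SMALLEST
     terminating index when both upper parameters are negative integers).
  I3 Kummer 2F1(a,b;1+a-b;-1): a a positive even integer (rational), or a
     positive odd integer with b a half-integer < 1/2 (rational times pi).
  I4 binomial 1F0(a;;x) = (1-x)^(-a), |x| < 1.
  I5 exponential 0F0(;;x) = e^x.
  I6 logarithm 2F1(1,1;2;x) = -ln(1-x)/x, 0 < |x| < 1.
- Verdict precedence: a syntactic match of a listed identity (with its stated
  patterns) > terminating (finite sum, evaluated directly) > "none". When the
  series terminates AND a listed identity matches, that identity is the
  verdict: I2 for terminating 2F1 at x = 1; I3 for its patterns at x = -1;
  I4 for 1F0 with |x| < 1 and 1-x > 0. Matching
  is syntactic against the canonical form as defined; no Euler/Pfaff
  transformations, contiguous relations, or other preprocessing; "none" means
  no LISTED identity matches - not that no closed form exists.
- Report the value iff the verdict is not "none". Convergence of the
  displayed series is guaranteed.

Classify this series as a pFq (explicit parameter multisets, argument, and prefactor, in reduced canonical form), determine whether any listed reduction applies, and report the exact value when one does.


Structural cue: from the first term 10/3: the running product (C = 10/3) telescopes to a rising factorial.
Adjacent-term ratio: r(k) = (-1) * (k-7/8) (k+2) / [(k+31/8) (k+1)] - poly over poly, x = (-1) from leading terms; C = 10/3 at k = 0.

Classification (C = 10/3): 2F1 with upper {-7/8, 2}, lower {31/8}, argument x = -1. Verdict: the Kummer evaluation I3 fires (x = -1; c = 31/8 equals 1+a-b for upper {-7/8, 2}: listed pattern). Exact value: 115/24.
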